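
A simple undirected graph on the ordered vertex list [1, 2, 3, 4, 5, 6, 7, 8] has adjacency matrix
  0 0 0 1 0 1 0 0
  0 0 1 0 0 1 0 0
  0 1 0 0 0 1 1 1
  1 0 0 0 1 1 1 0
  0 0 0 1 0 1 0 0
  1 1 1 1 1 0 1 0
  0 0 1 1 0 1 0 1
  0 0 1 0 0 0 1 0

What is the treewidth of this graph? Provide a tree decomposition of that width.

Every bag has size at most 3, so the width is 3 − 1 = 2 and tw(G) ≤ 2. For the lower bound, the 3 vertices {3, 7, 8} are pairwise adjacent, and any tree decomposition puts a clique entirely inside one bag — forcing width ≥ 2. Combining the bounds, tw(G) = 2.

Treewidth 2.
Bags: B1 = {2, 3, 6}  B2 = {3, 6, 7}  B3 = {4, 6, 7}  B4 = {4, 5, 6}  B5 = {1, 4, 6}  B6 = {3, 7, 8}
Tree: B1–B2, B2–B3, B3–B4, B3–B5, B2–B6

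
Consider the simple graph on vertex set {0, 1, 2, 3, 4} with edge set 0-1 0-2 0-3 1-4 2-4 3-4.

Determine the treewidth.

2

A width-2 tree decomposition is:
Bags: B1 = {0, 3, 4}  B2 = {0, 1, 4}  B3 = {0, 2, 4}
Tree: B1–B2, B2–B3
Each bag holds 3 vertices, so the decomposition has width 2, which upper-bounds the treewidth. The edges 3–4–1–0–3 form a cycle, so G is not a tree and its treewidth is at least 2. Hence tw(G) = 2 exactly.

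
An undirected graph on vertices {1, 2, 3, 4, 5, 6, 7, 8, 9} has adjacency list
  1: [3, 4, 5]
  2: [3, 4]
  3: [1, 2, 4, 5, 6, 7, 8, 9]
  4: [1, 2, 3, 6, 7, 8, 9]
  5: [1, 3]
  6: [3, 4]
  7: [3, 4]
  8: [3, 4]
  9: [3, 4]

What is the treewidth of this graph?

2

A width-2 tree decomposition is:
Bags: B1 = {3, 4, 6}  B2 = {3, 4, 7}  B3 = {3, 4, 9}  B4 = {2, 3, 4}  B5 = {1, 3, 4}  B6 = {3, 4, 8}  B7 = {1, 3, 5}
Tree: B1–B2, B2–B3, B2–B4, B2–B5, B3–B6, B5–B7
Every bag has size at most 3, so the width is 3 − 1 = 2 and tw(G) ≤ 2. On the other hand G contains the 3-clique {1, 3, 4}. A clique must lie in a single bag of any decomposition, so no decomposition can have width below 2. The upper and lower bounds meet at 2, so that is the treewidth.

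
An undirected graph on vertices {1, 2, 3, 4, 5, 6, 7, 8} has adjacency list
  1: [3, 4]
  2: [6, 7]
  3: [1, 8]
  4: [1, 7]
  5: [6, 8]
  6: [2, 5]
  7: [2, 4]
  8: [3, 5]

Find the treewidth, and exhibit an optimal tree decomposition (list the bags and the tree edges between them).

Treewidth 2.
One optimal decomposition is:
Bags: B1 = {3, 5, 8}  B2 = {1, 3, 5}  B3 = {1, 4, 5}  B4 = {4, 5, 7}  B5 = {2, 5, 7}  B6 = {2, 5, 6}
Tree: B1–B2, B2–B3, B3–B4, B4–B5, B5–B6

Each bag holds 3 vertices, so the decomposition has width 2, which upper-bounds the treewidth. The edges 5–8–3–1–4–7–2–6–5 form a cycle, so G is not a tree and its treewidth is at least 2. Therefore the treewidth is 2.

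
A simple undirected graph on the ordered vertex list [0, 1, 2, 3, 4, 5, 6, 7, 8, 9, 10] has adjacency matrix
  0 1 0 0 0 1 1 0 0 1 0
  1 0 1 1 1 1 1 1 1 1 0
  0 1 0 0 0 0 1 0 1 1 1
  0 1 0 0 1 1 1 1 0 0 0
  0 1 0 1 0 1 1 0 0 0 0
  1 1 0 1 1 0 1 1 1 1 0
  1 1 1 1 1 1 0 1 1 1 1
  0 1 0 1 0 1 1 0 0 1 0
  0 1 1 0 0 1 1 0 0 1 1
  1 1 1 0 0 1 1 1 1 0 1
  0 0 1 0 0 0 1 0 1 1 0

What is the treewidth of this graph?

4

A width-4 tree decomposition is:
Bags: B1 = {1, 5, 6, 7, 9}  B2 = {1, 5, 6, 8, 9}  B3 = {1, 3, 5, 6, 7}  B4 = {1, 2, 6, 8, 9}  B5 = {1, 3, 4, 5, 6}  B6 = {0, 1, 5, 6, 9}  B7 = {2, 6, 8, 9, 10}
Tree: B1–B2, B1–B3, B2–B4, B3–B5, B1–B6, B4–B7
Every bag has size at most 5, so the width is 5 − 1 = 4 and tw(G) ≤ 4. On the other hand G contains the 5-clique {1, 2, 6, 8, 9}. A clique must lie in a single bag of any decomposition, so no decomposition can have width below 4. Hence tw(G) = 4 exactly.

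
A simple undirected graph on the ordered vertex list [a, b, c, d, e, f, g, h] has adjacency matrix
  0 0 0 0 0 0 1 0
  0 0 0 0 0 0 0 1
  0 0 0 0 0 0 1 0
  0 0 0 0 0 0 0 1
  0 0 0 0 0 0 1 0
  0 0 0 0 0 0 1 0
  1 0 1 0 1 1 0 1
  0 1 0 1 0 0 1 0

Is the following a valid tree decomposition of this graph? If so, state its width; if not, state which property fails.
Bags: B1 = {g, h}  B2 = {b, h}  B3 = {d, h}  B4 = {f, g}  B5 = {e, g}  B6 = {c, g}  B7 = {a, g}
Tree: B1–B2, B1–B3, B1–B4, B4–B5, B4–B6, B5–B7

Yes; width 1.

Vertex coverage: the bags together contain {a, b, c, d, e, f, g, h}, the full vertex set. Edge coverage: each edge of G has both endpoints in at least one bag. Running intersection: for every vertex, the bags containing it form a connected subtree. All three properties hold, so this is a valid tree decomposition of width max|bag| − 1 = 1, and hence tw(G) ≤ 1.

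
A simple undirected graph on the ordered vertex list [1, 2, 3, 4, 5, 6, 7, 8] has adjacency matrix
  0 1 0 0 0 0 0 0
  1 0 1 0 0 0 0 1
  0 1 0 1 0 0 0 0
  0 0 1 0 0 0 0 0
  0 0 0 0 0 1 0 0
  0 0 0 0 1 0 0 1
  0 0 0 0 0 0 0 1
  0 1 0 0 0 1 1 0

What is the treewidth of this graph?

A width-1 tree decomposition is:
Bags: B1 = {5, 6}  B2 = {6, 8}  B3 = {2, 8}  B4 = {2, 3}  B5 = {7, 8}  B6 = {3, 4}  B7 = {1, 2}
Tree: B1–B2, B2–B3, B3–B4, B3–B5, B4–B6, B3–B7
Every bag has size at most 2, so the width is 2 − 1 = 1 and tw(G) ≤ 1. Since G has at least one edge (e.g. 6–5), it is not an edgeless graph, so tw(G) ≥ 1. Hence tw(G) = 1 exactly.

1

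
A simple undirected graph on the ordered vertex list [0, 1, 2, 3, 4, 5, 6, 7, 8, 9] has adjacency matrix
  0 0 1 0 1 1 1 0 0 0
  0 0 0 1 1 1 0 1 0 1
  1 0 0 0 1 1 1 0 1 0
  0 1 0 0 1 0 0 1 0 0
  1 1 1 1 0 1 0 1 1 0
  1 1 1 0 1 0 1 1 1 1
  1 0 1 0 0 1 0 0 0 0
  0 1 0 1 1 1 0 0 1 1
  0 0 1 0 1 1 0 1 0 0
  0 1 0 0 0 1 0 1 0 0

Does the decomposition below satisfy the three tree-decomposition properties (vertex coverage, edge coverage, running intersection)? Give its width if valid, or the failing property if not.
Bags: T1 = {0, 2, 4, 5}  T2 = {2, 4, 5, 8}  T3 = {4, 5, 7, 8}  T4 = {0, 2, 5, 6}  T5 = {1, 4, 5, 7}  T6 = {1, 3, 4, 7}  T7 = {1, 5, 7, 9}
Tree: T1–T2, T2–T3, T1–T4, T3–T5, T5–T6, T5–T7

Yes; width 3.

Checking the three conditions: (i) the bags cover all of {0, 1, 2, 3, 4, 5, 6, 7, 8, 9}; (ii) for each edge, some bag contains both endpoints; (iii) the bags containing any fixed vertex form a subtree. All hold, so the decomposition is valid with width 4 − 1 = 3.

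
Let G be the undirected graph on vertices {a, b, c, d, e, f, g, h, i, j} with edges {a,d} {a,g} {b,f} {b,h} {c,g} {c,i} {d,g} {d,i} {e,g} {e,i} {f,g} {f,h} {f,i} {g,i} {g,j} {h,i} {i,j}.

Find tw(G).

2

A width-2 tree decomposition is:
Bags: B1 = {c, g, i}  B2 = {f, g, i}  B3 = {f, h, i}  B4 = {e, g, i}  B5 = {d, g, i}  B6 = {b, f, h}  B7 = {g, i, j}  B8 = {a, d, g}
Tree: B1–B2, B2–B3, B2–B4, B2–B5, B3–B6, B2–B7, B5–B8
The largest bag has 3 vertices, giving width 2; this decomposition certifies tw(G) ≤ 2. On the other hand G contains the 3-clique {a, d, g}. A clique must lie in a single bag of any decomposition, so no decomposition can have width below 2. The upper and lower bounds meet at 2, so that is the treewidth.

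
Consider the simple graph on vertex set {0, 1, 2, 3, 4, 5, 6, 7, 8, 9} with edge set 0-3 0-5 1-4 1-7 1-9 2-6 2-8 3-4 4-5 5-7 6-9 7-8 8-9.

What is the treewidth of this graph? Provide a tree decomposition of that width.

Treewidth 2.
One optimal decomposition is:
Bags: B1 = {0, 3, 4}  B2 = {0, 4, 5}  B3 = {1, 4, 5}  B4 = {1, 5, 7}  B5 = {1, 7, 9}  B6 = {7, 8, 9}  B7 = {6, 8, 9}  B8 = {2, 6, 8}
Tree: B1–B2, B2–B3, B3–B4, B4–B5, B5–B6, B6–B7, B7–B8

Every bag has size at most 3, so the width is 3 − 1 = 2 and tw(G) ≤ 2. The edges 3–0–5–4–3 form a cycle, so G is not a tree and its treewidth is at least 2. Hence tw(G) = 2 exactly.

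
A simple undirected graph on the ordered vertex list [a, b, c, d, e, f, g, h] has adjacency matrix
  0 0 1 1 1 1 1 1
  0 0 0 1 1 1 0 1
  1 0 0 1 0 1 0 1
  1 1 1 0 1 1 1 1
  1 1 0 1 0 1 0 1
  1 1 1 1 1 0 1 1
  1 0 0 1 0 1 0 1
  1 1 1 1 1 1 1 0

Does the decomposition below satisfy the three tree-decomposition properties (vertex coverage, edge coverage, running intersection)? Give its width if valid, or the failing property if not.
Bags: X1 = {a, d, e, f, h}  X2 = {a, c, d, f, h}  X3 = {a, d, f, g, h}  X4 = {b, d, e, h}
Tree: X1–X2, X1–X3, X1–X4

A tree decomposition must satisfy three properties: every vertex lies in some bag; for every edge, both endpoints lie together in some bag; and for every vertex, the bags containing it form a connected subtree. Here edge (f,b) lies in no bag, so the decomposition is invalid.

No — edge (f,b) lies in no bag.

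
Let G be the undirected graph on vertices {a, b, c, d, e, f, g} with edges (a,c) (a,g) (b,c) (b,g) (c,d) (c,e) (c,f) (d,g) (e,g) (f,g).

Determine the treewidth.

2

A width-2 tree decomposition is:
Bags: B1 = {a, c, g}  B2 = {c, e, g}  B3 = {c, f, g}  B4 = {b, c, g}  B5 = {c, d, g}
Tree: B1–B2, B2–B3, B3–B4, B4–B5
Each bag holds 3 vertices, so the decomposition has width 2, which upper-bounds the treewidth. Since g–a–c–e–g is a cycle in G, G is not acyclic. Forests are exactly the graphs of treewidth ≤ 1, so tw(G) ≥ 2. Therefore the treewidth is 2.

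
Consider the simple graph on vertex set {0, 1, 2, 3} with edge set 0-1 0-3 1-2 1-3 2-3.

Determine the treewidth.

A width-2 tree decomposition is:
Bags: B1 = {1, 2, 3}  B2 = {0, 1, 3}
Tree: B1–B2
Each bag holds 3 vertices, so the decomposition has width 2, which upper-bounds the treewidth. For the lower bound, the 3 vertices {0, 1, 3} are pairwise adjacent, and any tree decomposition puts a clique entirely inside one bag — forcing width ≥ 2. Hence tw(G) = 2 exactly.

2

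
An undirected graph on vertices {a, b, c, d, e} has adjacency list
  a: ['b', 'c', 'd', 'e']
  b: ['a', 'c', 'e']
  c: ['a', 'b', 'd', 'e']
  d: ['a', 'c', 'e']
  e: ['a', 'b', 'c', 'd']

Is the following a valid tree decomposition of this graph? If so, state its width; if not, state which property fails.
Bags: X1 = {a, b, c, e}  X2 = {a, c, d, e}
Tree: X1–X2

Yes; width 3.

Every vertex of G appears in some bag (union = {a, b, c, d, e}); every edge is covered by a bag; and for each vertex v the set of bags containing v is connected in the bag tree. The decomposition is therefore valid. The largest bag has 4 vertices, so the width is 3.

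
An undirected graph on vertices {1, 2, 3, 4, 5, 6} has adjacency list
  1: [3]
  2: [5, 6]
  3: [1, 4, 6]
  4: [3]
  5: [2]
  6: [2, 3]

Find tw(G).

A width-1 tree decomposition is:
Bags: B1 = {3, 6}  B2 = {2, 6}  B3 = {3, 4}  B4 = {1, 3}  B5 = {2, 5}
Tree: B1–B2, B1–B3, B3–B4, B2–B5
Every bag has size at most 2, so the width is 2 − 1 = 1 and tw(G) ≤ 1. Since G has at least one edge (e.g. 6–3), it is not an edgeless graph, so tw(G) ≥ 1. Hence tw(G) = 1 exactly.

1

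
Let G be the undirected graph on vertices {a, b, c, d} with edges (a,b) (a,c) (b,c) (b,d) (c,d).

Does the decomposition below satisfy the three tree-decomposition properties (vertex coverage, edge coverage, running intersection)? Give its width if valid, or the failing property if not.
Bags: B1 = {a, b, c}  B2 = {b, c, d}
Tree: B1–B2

Checking the three conditions: (i) the bags cover all of {a, b, c, d}; (ii) for each edge, some bag contains both endpoints; (iii) the bags containing any fixed vertex form a subtree. All hold, so the decomposition is valid with width 3 − 1 = 2.

Yes; width 2.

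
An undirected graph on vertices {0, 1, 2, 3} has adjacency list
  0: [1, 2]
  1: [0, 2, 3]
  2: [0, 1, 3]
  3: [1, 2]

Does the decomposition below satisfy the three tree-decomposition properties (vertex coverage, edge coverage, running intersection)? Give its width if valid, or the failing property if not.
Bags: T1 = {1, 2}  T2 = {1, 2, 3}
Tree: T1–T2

No — vertex 0 appears in no bag.

A tree decomposition must satisfy three properties: every vertex lies in some bag; for every edge, both endpoints lie together in some bag; and for every vertex, the bags containing it form a connected subtree. Here vertex 0 appears in no bag, so the decomposition is invalid.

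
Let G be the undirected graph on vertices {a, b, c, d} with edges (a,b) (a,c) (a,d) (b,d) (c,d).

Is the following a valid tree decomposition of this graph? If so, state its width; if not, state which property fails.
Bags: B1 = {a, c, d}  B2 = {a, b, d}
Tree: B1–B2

Yes; width 2.

Checking the three conditions: (i) the bags cover all of {a, b, c, d}; (ii) for each edge, some bag contains both endpoints; (iii) the bags containing any fixed vertex form a subtree. All hold, so the decomposition is valid with width 3 − 1 = 2.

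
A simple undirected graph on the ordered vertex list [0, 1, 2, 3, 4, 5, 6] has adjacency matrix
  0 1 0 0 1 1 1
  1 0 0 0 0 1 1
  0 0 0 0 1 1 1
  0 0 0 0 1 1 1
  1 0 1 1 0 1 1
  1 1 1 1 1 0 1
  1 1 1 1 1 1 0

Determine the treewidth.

3

A width-3 tree decomposition is:
Bags: B1 = {3, 4, 5, 6}  B2 = {2, 4, 5, 6}  B3 = {0, 4, 5, 6}  B4 = {0, 1, 5, 6}
Tree: B1–B2, B1–B3, B3–B4
Each bag holds 4 vertices, so the decomposition has width 3, which upper-bounds the treewidth. On the other hand G contains the 4-clique {0, 1, 5, 6}. A clique must lie in a single bag of any decomposition, so no decomposition can have width below 3. Combining the bounds, tw(G) = 3.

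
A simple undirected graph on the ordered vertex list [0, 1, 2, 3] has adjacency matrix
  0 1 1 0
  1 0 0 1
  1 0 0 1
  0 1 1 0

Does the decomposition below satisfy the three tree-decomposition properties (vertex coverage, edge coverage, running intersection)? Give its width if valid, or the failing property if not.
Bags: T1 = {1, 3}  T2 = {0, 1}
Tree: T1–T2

A tree decomposition must satisfy three properties: every vertex lies in some bag; for every edge, both endpoints lie together in some bag; and for every vertex, the bags containing it form a connected subtree. Here vertex 2 appears in no bag, so the decomposition is invalid.

No — vertex 2 appears in no bag.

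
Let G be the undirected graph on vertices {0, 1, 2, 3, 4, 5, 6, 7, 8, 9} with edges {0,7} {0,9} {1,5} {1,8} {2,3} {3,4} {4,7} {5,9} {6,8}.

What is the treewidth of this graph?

A width-1 tree decomposition is:
Bags: B1 = {6, 8}  B2 = {1, 8}  B3 = {1, 5}  B4 = {5, 9}  B5 = {0, 9}  B6 = {0, 7}  B7 = {4, 7}  B8 = {3, 4}  B9 = {2, 3}
Tree: B1–B2, B2–B3, B3–B4, B4–B5, B5–B6, B6–B7, B7–B8, B8–B9
Each bag holds 2 vertices, so the decomposition has width 1, which upper-bounds the treewidth. G has an edge, so its treewidth is at least 1. The upper and lower bounds meet at 1, so that is the treewidth.

1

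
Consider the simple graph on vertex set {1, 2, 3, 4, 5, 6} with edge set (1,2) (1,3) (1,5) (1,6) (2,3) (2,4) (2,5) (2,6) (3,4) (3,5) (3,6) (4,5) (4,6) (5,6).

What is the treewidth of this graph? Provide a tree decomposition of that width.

Every bag has size at most 5, so the width is 5 − 1 = 4 and tw(G) ≤ 4. On the other hand G contains the 5-clique {1, 2, 3, 5, 6}. A clique must lie in a single bag of any decomposition, so no decomposition can have width below 4. Combining the bounds, tw(G) = 4.

Treewidth 4.
One such decomposition:
Bags: B1 = {1, 2, 3, 5, 6}  B2 = {2, 3, 4, 5, 6}
Tree: B1–B2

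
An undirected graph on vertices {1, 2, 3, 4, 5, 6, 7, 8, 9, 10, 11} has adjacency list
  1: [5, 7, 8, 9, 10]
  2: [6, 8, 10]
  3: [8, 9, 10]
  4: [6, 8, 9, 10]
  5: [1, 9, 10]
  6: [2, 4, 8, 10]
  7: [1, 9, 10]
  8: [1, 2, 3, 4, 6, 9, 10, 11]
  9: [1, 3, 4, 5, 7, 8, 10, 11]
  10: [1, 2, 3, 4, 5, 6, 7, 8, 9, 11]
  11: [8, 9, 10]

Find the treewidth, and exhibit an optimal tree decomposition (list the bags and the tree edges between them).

Every bag has size at most 4, so the width is 4 − 1 = 3 and tw(G) ≤ 3. Conversely, {3, 8, 9, 10} is a clique of size 4, and the vertices of any clique must share a bag in every tree decomposition; so some bag has ≥ 4 vertices and tw(G) ≥ 3. The upper and lower bounds meet at 3, so that is the treewidth.

Treewidth 3.
Bags: B1 = {4, 8, 9, 10}  B2 = {1, 8, 9, 10}  B3 = {1, 5, 9, 10}  B4 = {8, 9, 10, 11}  B5 = {4, 6, 8, 10}  B6 = {1, 7, 9, 10}  B7 = {2, 6, 8, 10}  B8 = {3, 8, 9, 10}
Tree: B1–B2, B2–B3, B2–B4, B1–B5, B3–B6, B5–B7, B2–B8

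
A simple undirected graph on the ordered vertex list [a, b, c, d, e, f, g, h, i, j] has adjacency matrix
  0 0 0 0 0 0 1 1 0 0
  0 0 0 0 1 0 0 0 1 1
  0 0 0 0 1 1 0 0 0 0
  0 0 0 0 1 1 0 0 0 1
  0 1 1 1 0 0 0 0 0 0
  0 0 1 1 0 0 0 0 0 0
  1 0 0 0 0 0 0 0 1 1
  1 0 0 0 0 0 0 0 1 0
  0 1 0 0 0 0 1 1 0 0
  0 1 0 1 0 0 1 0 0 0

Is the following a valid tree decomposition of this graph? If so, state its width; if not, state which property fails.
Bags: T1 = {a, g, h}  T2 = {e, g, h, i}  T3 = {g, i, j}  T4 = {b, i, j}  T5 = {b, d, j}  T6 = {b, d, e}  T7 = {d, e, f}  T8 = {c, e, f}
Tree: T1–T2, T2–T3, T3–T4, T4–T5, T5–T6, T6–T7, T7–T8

No — bags containing vertex e are not connected in the tree.

A tree decomposition must satisfy three properties: every vertex lies in some bag; for every edge, both endpoints lie together in some bag; and for every vertex, the bags containing it form a connected subtree. Here bags containing vertex e are not connected in the tree, so the decomposition is invalid.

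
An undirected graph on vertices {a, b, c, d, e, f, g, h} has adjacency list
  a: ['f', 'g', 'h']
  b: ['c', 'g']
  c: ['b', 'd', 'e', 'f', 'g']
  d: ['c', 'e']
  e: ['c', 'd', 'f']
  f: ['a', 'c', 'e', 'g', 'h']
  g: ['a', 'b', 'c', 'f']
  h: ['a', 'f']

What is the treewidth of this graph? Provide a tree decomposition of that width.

The largest bag has 3 vertices, giving width 2; this decomposition certifies tw(G) ≤ 2. For the lower bound, the 3 vertices {c, d, e} are pairwise adjacent, and any tree decomposition puts a clique entirely inside one bag — forcing width ≥ 2. Therefore the treewidth is 2.

Treewidth 2.
One optimal decomposition is:
Bags: B1 = {c, e, f}  B2 = {c, f, g}  B3 = {a, f, g}  B4 = {c, d, e}  B5 = {a, f, h}  B6 = {b, c, g}
Tree: B1–B2, B2–B3, B1–B4, B3–B5, B2–B6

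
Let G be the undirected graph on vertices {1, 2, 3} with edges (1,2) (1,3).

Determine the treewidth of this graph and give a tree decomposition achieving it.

Every bag has size at most 2, so the width is 2 − 1 = 1 and tw(G) ≤ 1. G has an edge, so its treewidth is at least 1. Hence tw(G) = 1 exactly.

Treewidth 1.
Bags: B1 = {1, 2}  B2 = {1, 3}
Tree: B1–B2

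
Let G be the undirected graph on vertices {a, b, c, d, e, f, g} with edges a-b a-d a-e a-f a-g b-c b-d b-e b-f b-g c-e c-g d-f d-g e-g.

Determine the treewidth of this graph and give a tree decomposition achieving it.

The largest bag has 4 vertices, giving width 3; this decomposition certifies tw(G) ≤ 3. Conversely, {a, b, d, g} is a clique of size 4, and the vertices of any clique must share a bag in every tree decomposition; so some bag has ≥ 4 vertices and tw(G) ≥ 3. Hence tw(G) = 3 exactly.

Treewidth 3.
One optimal decomposition is:
Bags: B1 = {a, b, d, g}  B2 = {a, b, d, f}  B3 = {a, b, e, g}  B4 = {b, c, e, g}
Tree: B1–B2, B1–B3, B3–B4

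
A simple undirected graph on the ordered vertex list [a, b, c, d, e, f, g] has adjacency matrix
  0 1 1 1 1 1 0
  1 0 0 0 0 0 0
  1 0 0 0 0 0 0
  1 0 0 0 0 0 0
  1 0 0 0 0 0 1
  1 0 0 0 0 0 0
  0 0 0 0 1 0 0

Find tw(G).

A width-1 tree decomposition is:
Bags: B1 = {a, e}  B2 = {a, f}  B3 = {a, b}  B4 = {e, g}  B5 = {a, c}  B6 = {a, d}
Tree: B1–B2, B2–B3, B1–B4, B1–B5, B3–B6
Every bag has size at most 2, so the width is 2 − 1 = 1 and tw(G) ≤ 1. Since G has at least one edge (e.g. e–a), it is not an edgeless graph, so tw(G) ≥ 1. Hence tw(G) = 1 exactly.

1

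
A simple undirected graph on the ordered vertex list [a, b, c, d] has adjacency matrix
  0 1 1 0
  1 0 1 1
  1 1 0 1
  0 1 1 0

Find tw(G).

2

A width-2 tree decomposition is:
Bags: B1 = {a, b, c}  B2 = {b, c, d}
Tree: B1–B2
The largest bag has 3 vertices, giving width 2; this decomposition certifies tw(G) ≤ 2. Conversely, {b, c, d} is a clique of size 3, and the vertices of any clique must share a bag in every tree decomposition; so some bag has ≥ 3 vertices and tw(G) ≥ 2. Combining the bounds, tw(G) = 2.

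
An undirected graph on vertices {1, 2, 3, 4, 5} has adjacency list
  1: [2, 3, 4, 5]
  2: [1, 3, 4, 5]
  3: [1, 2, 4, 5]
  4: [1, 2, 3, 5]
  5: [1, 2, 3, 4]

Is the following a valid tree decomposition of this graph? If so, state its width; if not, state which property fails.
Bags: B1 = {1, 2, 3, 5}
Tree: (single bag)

No — vertex 4 appears in no bag.

A tree decomposition must satisfy three properties: every vertex lies in some bag; for every edge, both endpoints lie together in some bag; and for every vertex, the bags containing it form a connected subtree. Here vertex 4 appears in no bag, so the decomposition is invalid.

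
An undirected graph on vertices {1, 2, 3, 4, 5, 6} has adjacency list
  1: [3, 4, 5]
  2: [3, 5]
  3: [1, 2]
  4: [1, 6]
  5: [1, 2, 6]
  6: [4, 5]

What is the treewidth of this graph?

A width-2 tree decomposition is:
Bags: B1 = {2, 3, 5}  B2 = {1, 3, 5}  B3 = {1, 5, 6}  B4 = {1, 4, 6}
Tree: B1–B2, B2–B3, B3–B4
Each bag holds 3 vertices, so the decomposition has width 2, which upper-bounds the treewidth. Since 2–3–1–5–2 is a cycle in G, G is not acyclic. Forests are exactly the graphs of treewidth ≤ 1, so tw(G) ≥ 2. Combining the bounds, tw(G) = 2.

2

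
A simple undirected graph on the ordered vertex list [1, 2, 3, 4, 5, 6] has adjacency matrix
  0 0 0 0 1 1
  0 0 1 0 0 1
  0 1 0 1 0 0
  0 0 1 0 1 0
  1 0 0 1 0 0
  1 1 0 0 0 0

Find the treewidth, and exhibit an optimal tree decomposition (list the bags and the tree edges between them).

Treewidth 2.
Bags: B1 = {3, 4, 5}  B2 = {2, 3, 5}  B3 = {2, 5, 6}  B4 = {1, 5, 6}
Tree: B1–B2, B2–B3, B3–B4

Each bag holds 3 vertices, so the decomposition has width 2, which upper-bounds the treewidth. The edges 5–4–3–2–6–1–5 form a cycle, so G is not a tree and its treewidth is at least 2. Combining the bounds, tw(G) = 2.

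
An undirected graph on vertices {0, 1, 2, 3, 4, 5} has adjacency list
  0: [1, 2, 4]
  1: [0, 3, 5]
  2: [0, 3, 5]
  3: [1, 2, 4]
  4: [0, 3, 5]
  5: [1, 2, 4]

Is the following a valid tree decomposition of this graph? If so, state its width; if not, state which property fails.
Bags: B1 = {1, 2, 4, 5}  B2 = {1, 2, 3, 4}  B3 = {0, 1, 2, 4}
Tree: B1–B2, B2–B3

Checking the three conditions: (i) the bags cover all of {0, 1, 2, 3, 4, 5}; (ii) for each edge, some bag contains both endpoints; (iii) the bags containing any fixed vertex form a subtree. All hold, so the decomposition is valid with width 4 − 1 = 3.

Yes; width 3.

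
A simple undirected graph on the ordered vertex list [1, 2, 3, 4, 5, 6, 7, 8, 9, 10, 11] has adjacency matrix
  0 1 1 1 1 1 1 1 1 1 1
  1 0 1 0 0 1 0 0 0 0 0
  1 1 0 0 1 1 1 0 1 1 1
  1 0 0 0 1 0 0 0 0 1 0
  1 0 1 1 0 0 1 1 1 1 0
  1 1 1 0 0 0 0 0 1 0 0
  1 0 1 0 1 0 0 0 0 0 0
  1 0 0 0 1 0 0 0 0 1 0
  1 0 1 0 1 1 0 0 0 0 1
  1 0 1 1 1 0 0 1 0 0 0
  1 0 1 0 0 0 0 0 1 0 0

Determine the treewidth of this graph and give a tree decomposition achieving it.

Treewidth 3.
One optimal decomposition is:
Bags: B1 = {1, 3, 5, 9}  B2 = {1, 3, 5, 7}  B3 = {1, 3, 5, 10}  B4 = {1, 4, 5, 10}  B5 = {1, 3, 6, 9}  B6 = {1, 2, 3, 6}  B7 = {1, 5, 8, 10}  B8 = {1, 3, 9, 11}
Tree: B1–B2, B1–B3, B3–B4, B1–B5, B5–B6, B4–B7, B1–B8

Each bag holds 4 vertices, so the decomposition has width 3, which upper-bounds the treewidth. For the lower bound, the 4 vertices {1, 5, 8, 10} are pairwise adjacent, and any tree decomposition puts a clique entirely inside one bag — forcing width ≥ 3. Hence tw(G) = 3 exactly.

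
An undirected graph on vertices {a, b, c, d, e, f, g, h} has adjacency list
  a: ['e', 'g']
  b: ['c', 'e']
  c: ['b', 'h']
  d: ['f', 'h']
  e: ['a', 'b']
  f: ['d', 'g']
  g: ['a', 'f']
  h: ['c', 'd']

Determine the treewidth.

A width-2 tree decomposition is:
Bags: B1 = {d, f, g}  B2 = {a, d, g}  B3 = {a, d, e}  B4 = {b, d, e}  B5 = {b, c, d}  B6 = {c, d, h}
Tree: B1–B2, B2–B3, B3–B4, B4–B5, B5–B6
Each bag holds 3 vertices, so the decomposition has width 2, which upper-bounds the treewidth. Since d–f–g–a–e–b–c–h–d is a cycle in G, G is not acyclic. Forests are exactly the graphs of treewidth ≤ 1, so tw(G) ≥ 2. Therefore the treewidth is 2.

2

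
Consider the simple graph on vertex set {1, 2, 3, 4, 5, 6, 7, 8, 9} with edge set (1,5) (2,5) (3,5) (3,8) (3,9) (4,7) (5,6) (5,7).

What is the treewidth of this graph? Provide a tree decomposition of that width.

Every bag has size at most 2, so the width is 2 − 1 = 1 and tw(G) ≤ 1. Since G has at least one edge (e.g. 5–7), it is not an edgeless graph, so tw(G) ≥ 1. Combining the bounds, tw(G) = 1.

Treewidth 1.
One optimal decomposition is:
Bags: B1 = {5, 7}  B2 = {5, 6}  B3 = {3, 5}  B4 = {3, 8}  B5 = {4, 7}  B6 = {3, 9}  B7 = {2, 5}  B8 = {1, 5}
Tree: B1–B2, B1–B3, B3–B4, B1–B5, B4–B6, B3–B7, B1–B8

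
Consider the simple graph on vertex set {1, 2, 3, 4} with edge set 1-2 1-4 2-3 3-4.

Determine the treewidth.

A width-2 tree decomposition is:
Bags: B1 = {1, 2, 4}  B2 = {2, 3, 4}
Tree: B1–B2
The largest bag has 3 vertices, giving width 2; this decomposition certifies tw(G) ≤ 2. The edges 4–1–2–3–4 form a cycle, so G is not a tree and its treewidth is at least 2. The upper and lower bounds meet at 2, so that is the treewidth.

2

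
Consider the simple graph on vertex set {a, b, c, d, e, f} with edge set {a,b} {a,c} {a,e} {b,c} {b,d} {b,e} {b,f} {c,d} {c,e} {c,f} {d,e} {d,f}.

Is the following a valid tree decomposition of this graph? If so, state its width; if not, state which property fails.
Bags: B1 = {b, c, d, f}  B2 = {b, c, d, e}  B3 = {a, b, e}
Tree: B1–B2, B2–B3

No — edge (c,a) lies in no bag.

A tree decomposition must satisfy three properties: every vertex lies in some bag; for every edge, both endpoints lie together in some bag; and for every vertex, the bags containing it form a connected subtree. Here edge (c,a) lies in no bag, so the decomposition is invalid.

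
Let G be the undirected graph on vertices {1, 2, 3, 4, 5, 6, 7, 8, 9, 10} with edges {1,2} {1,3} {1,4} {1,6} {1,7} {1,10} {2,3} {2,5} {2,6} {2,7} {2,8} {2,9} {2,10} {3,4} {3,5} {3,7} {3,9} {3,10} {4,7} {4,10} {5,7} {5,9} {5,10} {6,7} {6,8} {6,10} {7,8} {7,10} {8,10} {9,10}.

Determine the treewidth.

4

A width-4 tree decomposition is:
Bags: B1 = {2, 3, 5, 7, 10}  B2 = {1, 2, 3, 7, 10}  B3 = {2, 3, 5, 9, 10}  B4 = {1, 3, 4, 7, 10}  B5 = {1, 2, 6, 7, 10}  B6 = {2, 6, 7, 8, 10}
Tree: B1–B2, B1–B3, B2–B4, B2–B5, B5–B6
Every bag has size at most 5, so the width is 5 − 1 = 4 and tw(G) ≤ 4. On the other hand G contains the 5-clique {2, 3, 5, 9, 10}. A clique must lie in a single bag of any decomposition, so no decomposition can have width below 4. Hence tw(G) = 4 exactly.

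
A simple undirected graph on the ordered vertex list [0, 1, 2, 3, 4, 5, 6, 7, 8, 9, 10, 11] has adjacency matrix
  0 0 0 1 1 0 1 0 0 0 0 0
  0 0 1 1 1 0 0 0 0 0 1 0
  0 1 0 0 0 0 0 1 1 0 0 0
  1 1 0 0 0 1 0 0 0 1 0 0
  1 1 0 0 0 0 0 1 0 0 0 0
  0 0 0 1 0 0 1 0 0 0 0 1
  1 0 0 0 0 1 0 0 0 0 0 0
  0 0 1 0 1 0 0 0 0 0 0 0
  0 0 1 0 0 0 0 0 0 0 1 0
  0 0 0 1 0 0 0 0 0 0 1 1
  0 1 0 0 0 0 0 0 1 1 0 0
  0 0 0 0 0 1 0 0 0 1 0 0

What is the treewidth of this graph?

3

A width-3 tree decomposition is:
Bags: B1 = {2, 4, 7, 8}  B2 = {1, 2, 4, 8}  B3 = {1, 4, 8, 10}  B4 = {0, 1, 4, 10}  B5 = {0, 1, 3, 10}  B6 = {0, 3, 9, 10}  B7 = {0, 3, 6, 9}  B8 = {3, 5, 6, 9}  B9 = {5, 6, 9, 11}
Tree: B1–B2, B2–B3, B3–B4, B4–B5, B5–B6, B6–B7, B7–B8, B8–B9
Every bag has size at most 4, so the width is 4 − 1 = 3 and tw(G) ≤ 3. For the lower bound: the 4 vertex sets {2,7,8}, {4}, {1}, {0,3,9,10} are disjoint, each induces a connected subgraph, and every pair is joined by at least one edge of G. Contracting each set to a single vertex therefore yields K_{4} as a minor, and since treewidth is minor-monotone, tw(G) ≥ tw(K_{4}) = 3. Hence tw(G) = 3 exactly.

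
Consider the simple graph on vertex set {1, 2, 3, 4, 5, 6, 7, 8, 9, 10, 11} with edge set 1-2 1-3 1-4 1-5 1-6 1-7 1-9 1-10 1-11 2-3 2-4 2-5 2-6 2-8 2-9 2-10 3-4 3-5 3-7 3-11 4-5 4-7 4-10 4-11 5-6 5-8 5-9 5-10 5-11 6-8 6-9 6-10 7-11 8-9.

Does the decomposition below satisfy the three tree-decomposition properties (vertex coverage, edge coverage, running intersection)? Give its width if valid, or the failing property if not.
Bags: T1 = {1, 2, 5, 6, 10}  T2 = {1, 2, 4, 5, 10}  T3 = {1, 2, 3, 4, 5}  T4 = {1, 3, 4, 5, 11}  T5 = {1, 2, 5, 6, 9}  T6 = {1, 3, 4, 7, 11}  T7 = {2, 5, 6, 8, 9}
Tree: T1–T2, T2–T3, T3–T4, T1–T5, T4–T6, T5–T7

Every vertex of G appears in some bag (union = {1, 2, 3, 4, 5, 6, 7, 8, 9, 10, 11}); every edge is covered by a bag; and for each vertex v the set of bags containing v is connected in the bag tree. The decomposition is therefore valid. The largest bag has 5 vertices, so the width is 4.

Yes; width 4.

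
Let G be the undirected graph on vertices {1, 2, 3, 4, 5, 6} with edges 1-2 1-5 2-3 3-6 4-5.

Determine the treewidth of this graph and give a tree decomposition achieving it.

Treewidth 1.
One such decomposition:
Bags: B1 = {4, 5}  B2 = {1, 5}  B3 = {1, 2}  B4 = {2, 3}  B5 = {3, 6}
Tree: B1–B2, B2–B3, B3–B4, B4–B5

Each bag holds 2 vertices, so the decomposition has width 1, which upper-bounds the treewidth. Since G has at least one edge (e.g. 4–5), it is not an edgeless graph, so tw(G) ≥ 1. Combining the bounds, tw(G) = 1.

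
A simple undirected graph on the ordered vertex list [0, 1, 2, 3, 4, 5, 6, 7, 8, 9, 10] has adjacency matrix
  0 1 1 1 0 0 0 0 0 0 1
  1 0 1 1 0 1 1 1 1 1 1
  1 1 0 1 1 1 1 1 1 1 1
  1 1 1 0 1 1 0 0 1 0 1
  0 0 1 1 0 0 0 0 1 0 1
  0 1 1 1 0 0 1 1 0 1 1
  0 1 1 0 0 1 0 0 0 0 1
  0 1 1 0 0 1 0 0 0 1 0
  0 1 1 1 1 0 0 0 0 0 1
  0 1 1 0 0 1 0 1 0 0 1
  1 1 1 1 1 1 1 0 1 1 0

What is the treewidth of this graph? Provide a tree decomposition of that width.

Treewidth 4.
One optimal decomposition is:
Bags: B1 = {1, 2, 3, 8, 10}  B2 = {2, 3, 4, 8, 10}  B3 = {1, 2, 3, 5, 10}  B4 = {1, 2, 5, 6, 10}  B5 = {1, 2, 5, 9, 10}  B6 = {1, 2, 5, 7, 9}  B7 = {0, 1, 2, 3, 10}
Tree: B1–B2, B1–B3, B3–B4, B3–B5, B5–B6, B3–B7

Each bag holds 5 vertices, so the decomposition has width 4, which upper-bounds the treewidth. Conversely, {1, 2, 5, 9, 10} is a clique of size 5, and the vertices of any clique must share a bag in every tree decomposition; so some bag has ≥ 5 vertices and tw(G) ≥ 4. The upper and lower bounds meet at 4, so that is the treewidth.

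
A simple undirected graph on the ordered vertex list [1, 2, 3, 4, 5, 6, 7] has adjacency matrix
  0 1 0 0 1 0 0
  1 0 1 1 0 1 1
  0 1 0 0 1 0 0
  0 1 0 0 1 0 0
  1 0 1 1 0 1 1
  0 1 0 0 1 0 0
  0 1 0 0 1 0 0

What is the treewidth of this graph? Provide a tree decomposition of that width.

Treewidth 2.
One such decomposition:
Bags: B1 = {2, 4, 5}  B2 = {1, 2, 5}  B3 = {2, 3, 5}  B4 = {2, 5, 6}  B5 = {2, 5, 7}
Tree: B1–B2, B2–B3, B3–B4, B4–B5

Every bag has size at most 3, so the width is 3 − 1 = 2 and tw(G) ≤ 2. For the lower bound, G contains the cycle 2–4–5–1–2, so G is not a forest; only forests have treewidth ≤ 1, hence tw(G) ≥ 2. Combining the bounds, tw(G) = 2.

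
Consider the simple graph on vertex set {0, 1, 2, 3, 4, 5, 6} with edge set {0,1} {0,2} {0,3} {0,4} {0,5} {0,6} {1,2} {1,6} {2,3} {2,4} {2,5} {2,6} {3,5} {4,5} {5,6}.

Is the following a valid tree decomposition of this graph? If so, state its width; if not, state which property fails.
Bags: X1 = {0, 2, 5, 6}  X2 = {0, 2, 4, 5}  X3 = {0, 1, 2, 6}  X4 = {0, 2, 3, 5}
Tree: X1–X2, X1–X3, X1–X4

Yes; width 3.

Checking the three conditions: (i) the bags cover all of {0, 1, 2, 3, 4, 5, 6}; (ii) for each edge, some bag contains both endpoints; (iii) the bags containing any fixed vertex form a subtree. All hold, so the decomposition is valid with width 4 − 1 = 3.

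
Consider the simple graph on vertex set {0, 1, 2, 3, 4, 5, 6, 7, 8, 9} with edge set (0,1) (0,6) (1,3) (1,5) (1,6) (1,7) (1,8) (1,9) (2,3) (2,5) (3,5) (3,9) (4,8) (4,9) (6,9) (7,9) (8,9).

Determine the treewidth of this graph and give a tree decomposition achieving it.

The largest bag has 3 vertices, giving width 2; this decomposition certifies tw(G) ≤ 2. For the lower bound, the 3 vertices {0, 1, 6} are pairwise adjacent, and any tree decomposition puts a clique entirely inside one bag — forcing width ≥ 2. The upper and lower bounds meet at 2, so that is the treewidth.

Treewidth 2.
Bags: B1 = {1, 3, 9}  B2 = {1, 8, 9}  B3 = {1, 7, 9}  B4 = {4, 8, 9}  B5 = {1, 3, 5}  B6 = {2, 3, 5}  B7 = {1, 6, 9}  B8 = {0, 1, 6}
Tree: B1–B2, B1–B3, B2–B4, B1–B5, B5–B6, B2–B7, B7–B8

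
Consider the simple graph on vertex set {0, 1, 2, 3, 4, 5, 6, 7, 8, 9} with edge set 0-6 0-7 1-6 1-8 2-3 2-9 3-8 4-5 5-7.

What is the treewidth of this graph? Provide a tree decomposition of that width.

Treewidth 1.
One optimal decomposition is:
Bags: B1 = {4, 5}  B2 = {5, 7}  B3 = {0, 7}  B4 = {0, 6}  B5 = {1, 6}  B6 = {1, 8}  B7 = {3, 8}  B8 = {2, 3}  B9 = {2, 9}
Tree: B1–B2, B2–B3, B3–B4, B4–B5, B5–B6, B6–B7, B7–B8, B8–B9

Each bag holds 2 vertices, so the decomposition has width 1, which upper-bounds the treewidth. Since G has at least one edge (e.g. 4–5), it is not an edgeless graph, so tw(G) ≥ 1. Therefore the treewidth is 1.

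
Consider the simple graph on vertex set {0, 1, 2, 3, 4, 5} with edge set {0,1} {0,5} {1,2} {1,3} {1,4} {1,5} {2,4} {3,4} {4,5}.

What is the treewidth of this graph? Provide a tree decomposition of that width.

The largest bag has 3 vertices, giving width 2; this decomposition certifies tw(G) ≤ 2. On the other hand G contains the 3-clique {0, 1, 5}. A clique must lie in a single bag of any decomposition, so no decomposition can have width below 2. The upper and lower bounds meet at 2, so that is the treewidth.

Treewidth 2.
Bags: B1 = {1, 2, 4}  B2 = {1, 4, 5}  B3 = {1, 3, 4}  B4 = {0, 1, 5}
Tree: B1–B2, B1–B3, B2–B4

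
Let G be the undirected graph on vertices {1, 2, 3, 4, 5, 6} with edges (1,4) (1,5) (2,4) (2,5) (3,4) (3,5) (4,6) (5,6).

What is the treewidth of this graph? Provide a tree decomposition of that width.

Treewidth 2.
One such decomposition:
Bags: B1 = {4, 5, 6}  B2 = {1, 4, 5}  B3 = {3, 4, 5}  B4 = {2, 4, 5}
Tree: B1–B2, B2–B3, B3–B4

The largest bag has 3 vertices, giving width 2; this decomposition certifies tw(G) ≤ 2. For the lower bound, G contains the cycle 5–6–4–1–5, so G is not a forest; only forests have treewidth ≤ 1, hence tw(G) ≥ 2. Hence tw(G) = 2 exactly.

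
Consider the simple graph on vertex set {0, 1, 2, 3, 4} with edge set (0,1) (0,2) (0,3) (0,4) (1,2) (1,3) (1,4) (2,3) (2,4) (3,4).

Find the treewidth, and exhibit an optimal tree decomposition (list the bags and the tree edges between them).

With just one bag of size 5, the width is 5 − 1 = 4, so tw(G) ≤ 4. Conversely, {0, 1, 2, 3, 4} is a clique of size 5, and the vertices of any clique must share a bag in every tree decomposition; so some bag has ≥ 5 vertices and tw(G) ≥ 4. The upper and lower bounds meet at 4, so that is the treewidth.

Treewidth 4.
One optimal decomposition is:
Bags: B1 = {0, 1, 2, 3, 4}
Tree: (single bag)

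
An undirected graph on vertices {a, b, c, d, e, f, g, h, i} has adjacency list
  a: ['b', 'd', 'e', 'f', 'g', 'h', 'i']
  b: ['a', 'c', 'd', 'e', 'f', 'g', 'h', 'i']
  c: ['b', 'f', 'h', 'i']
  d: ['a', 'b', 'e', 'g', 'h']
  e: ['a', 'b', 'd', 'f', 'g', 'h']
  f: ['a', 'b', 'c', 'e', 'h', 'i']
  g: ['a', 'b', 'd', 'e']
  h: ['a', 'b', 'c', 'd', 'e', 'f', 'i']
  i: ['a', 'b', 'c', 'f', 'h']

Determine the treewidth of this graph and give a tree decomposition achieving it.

The largest bag has 5 vertices, giving width 4; this decomposition certifies tw(G) ≤ 4. Conversely, {a, b, d, e, g} is a clique of size 5, and the vertices of any clique must share a bag in every tree decomposition; so some bag has ≥ 5 vertices and tw(G) ≥ 4. Hence tw(G) = 4 exactly.

Treewidth 4.
Bags: B1 = {a, b, e, f, h}  B2 = {a, b, d, e, h}  B3 = {a, b, f, h, i}  B4 = {b, c, f, h, i}  B5 = {a, b, d, e, g}
Tree: B1–B2, B1–B3, B3–B4, B2–B5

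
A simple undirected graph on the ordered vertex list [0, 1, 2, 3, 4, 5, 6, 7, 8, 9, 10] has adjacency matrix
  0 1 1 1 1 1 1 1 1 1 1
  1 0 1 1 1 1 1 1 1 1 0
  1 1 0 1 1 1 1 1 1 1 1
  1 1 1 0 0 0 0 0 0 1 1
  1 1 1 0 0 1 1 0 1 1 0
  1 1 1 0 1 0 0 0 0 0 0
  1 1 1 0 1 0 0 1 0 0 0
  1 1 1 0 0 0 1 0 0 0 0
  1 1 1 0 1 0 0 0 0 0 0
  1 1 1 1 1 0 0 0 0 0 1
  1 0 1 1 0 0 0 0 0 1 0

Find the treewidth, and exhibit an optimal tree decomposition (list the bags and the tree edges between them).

Treewidth 4.
Bags: B1 = {0, 1, 2, 4, 6}  B2 = {0, 1, 2, 4, 5}  B3 = {0, 1, 2, 4, 9}  B4 = {0, 1, 2, 3, 9}  B5 = {0, 1, 2, 4, 8}  B6 = {0, 2, 3, 9, 10}  B7 = {0, 1, 2, 6, 7}
Tree: B1–B2, B1–B3, B3–B4, B1–B5, B4–B6, B1–B7

Every bag has size at most 5, so the width is 5 − 1 = 4 and tw(G) ≤ 4. For the lower bound, the 5 vertices {0, 1, 2, 3, 9} are pairwise adjacent, and any tree decomposition puts a clique entirely inside one bag — forcing width ≥ 4. The upper and lower bounds meet at 4, so that is the treewidth.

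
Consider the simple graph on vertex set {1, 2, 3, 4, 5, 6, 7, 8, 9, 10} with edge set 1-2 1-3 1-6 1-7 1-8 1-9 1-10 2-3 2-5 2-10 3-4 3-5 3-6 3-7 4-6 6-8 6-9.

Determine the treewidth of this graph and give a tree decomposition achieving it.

Treewidth 2.
Bags: B1 = {1, 2, 3}  B2 = {1, 3, 6}  B3 = {3, 4, 6}  B4 = {1, 6, 9}  B5 = {1, 2, 10}  B6 = {1, 6, 8}  B7 = {2, 3, 5}  B8 = {1, 3, 7}
Tree: B1–B2, B2–B3, B2–B4, B1–B5, B4–B6, B1–B7, B1–B8

The largest bag has 3 vertices, giving width 2; this decomposition certifies tw(G) ≤ 2. Conversely, {1, 6, 8} is a clique of size 3, and the vertices of any clique must share a bag in every tree decomposition; so some bag has ≥ 3 vertices and tw(G) ≥ 2. Therefore the treewidth is 2.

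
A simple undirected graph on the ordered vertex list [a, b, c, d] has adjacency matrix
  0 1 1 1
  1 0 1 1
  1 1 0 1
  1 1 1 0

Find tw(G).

3

A width-3 tree decomposition is:
Bags: B1 = {a, b, c, d}
Tree: (single bag)
A single bag containing all 4 vertices is trivially a valid decomposition of width 3. On the other hand G contains the 4-clique {a, b, c, d}. A clique must lie in a single bag of any decomposition, so no decomposition can have width below 3. Hence tw(G) = 3 exactly.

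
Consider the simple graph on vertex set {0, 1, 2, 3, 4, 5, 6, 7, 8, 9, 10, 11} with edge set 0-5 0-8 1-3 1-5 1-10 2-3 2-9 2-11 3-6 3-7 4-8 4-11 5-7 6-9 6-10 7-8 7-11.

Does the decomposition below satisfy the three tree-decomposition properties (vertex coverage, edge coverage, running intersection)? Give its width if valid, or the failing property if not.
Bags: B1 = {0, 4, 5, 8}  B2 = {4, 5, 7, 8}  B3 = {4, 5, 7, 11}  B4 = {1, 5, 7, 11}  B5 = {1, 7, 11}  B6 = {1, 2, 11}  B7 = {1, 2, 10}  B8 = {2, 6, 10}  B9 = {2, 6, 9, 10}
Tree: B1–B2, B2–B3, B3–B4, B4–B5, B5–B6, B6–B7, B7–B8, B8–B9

A tree decomposition must satisfy three properties: every vertex lies in some bag; for every edge, both endpoints lie together in some bag; and for every vertex, the bags containing it form a connected subtree. Here vertex 3 appears in no bag, so the decomposition is invalid.

No — vertex 3 appears in no bag.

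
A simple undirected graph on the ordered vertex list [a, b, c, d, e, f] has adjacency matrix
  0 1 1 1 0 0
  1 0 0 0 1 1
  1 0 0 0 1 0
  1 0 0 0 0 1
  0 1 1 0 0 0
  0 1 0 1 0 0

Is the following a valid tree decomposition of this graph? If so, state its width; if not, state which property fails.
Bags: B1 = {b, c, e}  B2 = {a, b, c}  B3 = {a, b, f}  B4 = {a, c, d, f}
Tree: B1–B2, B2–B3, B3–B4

A tree decomposition must satisfy three properties: every vertex lies in some bag; for every edge, both endpoints lie together in some bag; and for every vertex, the bags containing it form a connected subtree. Here bags containing vertex c are not connected in the tree, so the decomposition is invalid.

No — bags containing vertex c are not connected in the tree.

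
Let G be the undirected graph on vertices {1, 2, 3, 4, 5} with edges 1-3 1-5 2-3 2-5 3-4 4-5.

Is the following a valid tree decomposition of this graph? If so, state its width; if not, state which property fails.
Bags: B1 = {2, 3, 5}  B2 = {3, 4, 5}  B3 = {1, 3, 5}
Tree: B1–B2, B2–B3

Checking the three conditions: (i) the bags cover all of {1, 2, 3, 4, 5}; (ii) for each edge, some bag contains both endpoints; (iii) the bags containing any fixed vertex form a subtree. All hold, so the decomposition is valid with width 3 − 1 = 2.

Yes; width 2.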